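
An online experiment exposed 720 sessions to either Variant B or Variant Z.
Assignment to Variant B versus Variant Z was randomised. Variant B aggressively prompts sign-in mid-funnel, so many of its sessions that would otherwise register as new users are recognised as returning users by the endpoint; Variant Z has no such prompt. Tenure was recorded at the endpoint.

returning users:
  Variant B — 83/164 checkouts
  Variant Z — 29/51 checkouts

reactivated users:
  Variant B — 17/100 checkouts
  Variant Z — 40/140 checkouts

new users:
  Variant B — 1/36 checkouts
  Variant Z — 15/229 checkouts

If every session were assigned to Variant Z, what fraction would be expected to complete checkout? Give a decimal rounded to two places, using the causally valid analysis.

0.20

Because the variant influences user tenure, user tenure is a post-treatment mediator, not a confounder. Stratifying on it would bias the estimate; the causal effect is the crude pooled difference.
So P(outcome | do(Variant Z)) is just the pooled rate for Variant Z: 84/420 = 0.200.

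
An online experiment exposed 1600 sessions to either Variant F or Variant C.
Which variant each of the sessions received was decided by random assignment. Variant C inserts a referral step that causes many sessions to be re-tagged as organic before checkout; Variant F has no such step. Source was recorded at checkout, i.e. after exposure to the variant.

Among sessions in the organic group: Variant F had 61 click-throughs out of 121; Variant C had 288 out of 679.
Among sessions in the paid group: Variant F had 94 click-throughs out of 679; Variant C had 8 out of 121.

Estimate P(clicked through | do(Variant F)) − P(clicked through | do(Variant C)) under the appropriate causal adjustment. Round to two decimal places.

Traffic source is downstream of the variant. One should not condition on a consequence of treatment, so the overall rates are the right comparison.
The causal difference is the pooled difference: 0.194 − 0.370 = -0.176.

-0.18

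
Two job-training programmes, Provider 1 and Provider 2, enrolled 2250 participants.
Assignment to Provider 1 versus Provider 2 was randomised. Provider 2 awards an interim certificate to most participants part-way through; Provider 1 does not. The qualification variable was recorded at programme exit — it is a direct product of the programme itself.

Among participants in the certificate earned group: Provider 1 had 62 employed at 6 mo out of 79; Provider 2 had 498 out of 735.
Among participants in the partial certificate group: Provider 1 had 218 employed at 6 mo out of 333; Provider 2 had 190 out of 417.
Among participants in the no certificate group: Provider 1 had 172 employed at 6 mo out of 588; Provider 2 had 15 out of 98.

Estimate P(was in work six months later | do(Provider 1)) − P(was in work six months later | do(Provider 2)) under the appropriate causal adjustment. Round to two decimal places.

-0.11

Stratifying would compare programmes among participants the programmes themselves sorted into qualification attained during the programme groups — a form of selection on an intermediate. The unconditioned pooled rates give the total causal effect.
The causal difference is the pooled difference: 0.452 − 0.562 = -0.110.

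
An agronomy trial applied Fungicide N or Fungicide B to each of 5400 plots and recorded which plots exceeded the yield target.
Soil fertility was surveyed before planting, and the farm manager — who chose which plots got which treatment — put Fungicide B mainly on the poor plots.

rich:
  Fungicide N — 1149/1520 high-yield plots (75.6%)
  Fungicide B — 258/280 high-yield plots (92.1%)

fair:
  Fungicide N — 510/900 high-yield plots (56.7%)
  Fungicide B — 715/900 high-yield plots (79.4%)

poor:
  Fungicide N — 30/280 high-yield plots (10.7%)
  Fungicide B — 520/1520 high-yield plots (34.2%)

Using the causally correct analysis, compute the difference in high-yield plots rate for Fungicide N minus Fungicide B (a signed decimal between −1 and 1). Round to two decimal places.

-0.21

Within every soil fertility level Fungicide B has the higher rate, yet pooled Fungicide N does — Simpson's reversal.
Soil fertility differs across fungicides for reasons unrelated to any effect of the fungicide itself, and it separately predicts the outcome — a classic confounder. We must compare within soil fertility levels.
Adjusting over the population distribution of soil fertility: 0.333·(0.756−0.921) + 0.333·(0.567−0.794) + 0.333·(0.107−0.342) = -0.209.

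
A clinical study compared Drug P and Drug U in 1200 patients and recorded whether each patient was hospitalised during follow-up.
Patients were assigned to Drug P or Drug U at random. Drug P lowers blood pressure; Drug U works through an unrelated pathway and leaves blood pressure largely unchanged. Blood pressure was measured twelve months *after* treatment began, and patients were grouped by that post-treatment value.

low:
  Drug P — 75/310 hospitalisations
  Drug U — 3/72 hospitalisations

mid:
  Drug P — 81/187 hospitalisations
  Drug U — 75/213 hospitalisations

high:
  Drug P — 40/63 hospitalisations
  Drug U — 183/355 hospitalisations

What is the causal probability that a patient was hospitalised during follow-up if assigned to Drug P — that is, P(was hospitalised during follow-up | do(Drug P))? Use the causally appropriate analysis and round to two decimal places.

0.35

The distribution of blood pressure is itself part of what the drug does — it is an intermediate outcome. Holding it fixed would remove that part of the effect; the total effect is the pooled difference.
So P(outcome | do(Drug P)) is just the pooled rate for Drug P: 196/560 = 0.350.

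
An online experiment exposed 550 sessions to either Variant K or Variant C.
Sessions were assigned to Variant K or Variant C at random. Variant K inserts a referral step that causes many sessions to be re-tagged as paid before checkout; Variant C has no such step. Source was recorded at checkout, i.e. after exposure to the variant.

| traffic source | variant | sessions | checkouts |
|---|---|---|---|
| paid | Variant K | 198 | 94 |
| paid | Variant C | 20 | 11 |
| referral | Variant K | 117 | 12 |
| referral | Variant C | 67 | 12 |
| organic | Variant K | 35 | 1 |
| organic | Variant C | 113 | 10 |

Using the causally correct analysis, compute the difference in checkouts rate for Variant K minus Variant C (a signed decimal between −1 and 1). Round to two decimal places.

+0.14

Traffic source is recorded after the variant and is itself shifted by it — it sits on the causal path from variant to outcome. Conditioning on a mediator would strip out part of the effect we want; the pooled comparison gives the total causal effect.
The causal difference is the pooled difference: 0.306 − 0.165 = +0.141.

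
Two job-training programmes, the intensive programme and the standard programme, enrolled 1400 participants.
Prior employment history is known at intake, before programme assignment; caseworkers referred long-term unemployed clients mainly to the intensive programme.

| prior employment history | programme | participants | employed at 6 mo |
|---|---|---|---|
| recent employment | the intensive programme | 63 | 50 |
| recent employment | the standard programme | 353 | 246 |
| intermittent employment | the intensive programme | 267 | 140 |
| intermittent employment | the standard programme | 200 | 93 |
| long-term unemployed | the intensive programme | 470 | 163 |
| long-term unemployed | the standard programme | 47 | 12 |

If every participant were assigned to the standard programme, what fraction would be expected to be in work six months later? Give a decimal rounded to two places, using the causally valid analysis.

0.46

Here prior employment history is a common cause — it drives both which programme a case falls under and the outcome. The crude comparison mixes populations; the stratum-specific rates are the causally relevant ones.
Standardising the standard programme to the population prior employment history mix: 0.297·246/353 + 0.334·93/200 + 0.369·12/47 = 0.456.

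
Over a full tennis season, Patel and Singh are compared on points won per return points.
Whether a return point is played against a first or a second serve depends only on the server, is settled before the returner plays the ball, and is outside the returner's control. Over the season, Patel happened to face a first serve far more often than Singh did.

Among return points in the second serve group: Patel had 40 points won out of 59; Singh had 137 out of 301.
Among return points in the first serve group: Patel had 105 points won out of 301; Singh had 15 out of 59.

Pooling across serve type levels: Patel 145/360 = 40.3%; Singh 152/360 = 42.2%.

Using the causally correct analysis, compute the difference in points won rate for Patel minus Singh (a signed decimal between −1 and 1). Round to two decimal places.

Serve type satisfies the back-door criterion: it is not a descendant of the player, and it blocks the spurious path from player to outcome. Adjusting for it (i.e., using the within-serve type rates) gives the causal effect.
Adjusting over the population distribution of serve type: 0.500·(0.678−0.455) + 0.500·(0.349−0.254) = +0.159.

+0.16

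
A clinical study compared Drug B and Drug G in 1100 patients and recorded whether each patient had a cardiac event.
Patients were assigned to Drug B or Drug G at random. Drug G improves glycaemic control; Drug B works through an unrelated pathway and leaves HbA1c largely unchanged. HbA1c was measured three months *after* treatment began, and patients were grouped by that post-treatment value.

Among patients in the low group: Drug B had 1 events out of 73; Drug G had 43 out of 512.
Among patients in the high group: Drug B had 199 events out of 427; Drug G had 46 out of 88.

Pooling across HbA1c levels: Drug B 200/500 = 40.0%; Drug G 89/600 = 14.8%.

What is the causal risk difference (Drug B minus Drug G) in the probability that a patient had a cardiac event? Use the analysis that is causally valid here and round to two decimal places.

+0.25

Drug B is lower inside every HbA1c stratum but Drug G is lower in aggregate. Whether to stratify depends on how HbA1c relates to the drug.
HbA1c lies on the pathway drug → HbA1c → outcome, so adjusting for it blocks the indirect effect. For the total causal effect of drug, use the unadjusted pooled rates.
The causal difference is the pooled difference: 0.400 − 0.148 = +0.252.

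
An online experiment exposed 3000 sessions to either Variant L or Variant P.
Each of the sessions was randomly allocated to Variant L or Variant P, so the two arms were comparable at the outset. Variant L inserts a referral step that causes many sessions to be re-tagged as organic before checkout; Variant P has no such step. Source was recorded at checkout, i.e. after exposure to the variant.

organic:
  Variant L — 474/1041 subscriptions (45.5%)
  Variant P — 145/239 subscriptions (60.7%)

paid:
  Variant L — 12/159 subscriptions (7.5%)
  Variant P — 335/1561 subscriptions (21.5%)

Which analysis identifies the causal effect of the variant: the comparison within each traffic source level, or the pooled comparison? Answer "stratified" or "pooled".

The distribution of traffic source is itself part of what the variant does — it is an intermediate outcome. Holding it fixed would remove that part of the effect; the total effect is the pooled difference.
Pooled: Variant L 40.5% vs Variant P 26.7%; Variant L is higher overall.

pooled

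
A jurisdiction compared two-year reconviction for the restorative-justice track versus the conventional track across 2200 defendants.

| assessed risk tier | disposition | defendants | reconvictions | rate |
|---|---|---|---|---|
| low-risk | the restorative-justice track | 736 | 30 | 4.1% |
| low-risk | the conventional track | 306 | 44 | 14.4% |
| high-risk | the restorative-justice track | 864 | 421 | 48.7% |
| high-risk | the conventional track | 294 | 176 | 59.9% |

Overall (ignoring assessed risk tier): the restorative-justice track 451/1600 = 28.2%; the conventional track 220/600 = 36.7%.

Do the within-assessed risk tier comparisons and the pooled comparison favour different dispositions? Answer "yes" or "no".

Within each assessed risk tier level (low-risk 4.1% vs 14.4%; high-risk 48.7% vs 59.9%), the restorative-justice track has the lower rate every time. Pooled: 28.2% vs 36.7% — the restorative-justice track has the lower rate overall. They agree.

no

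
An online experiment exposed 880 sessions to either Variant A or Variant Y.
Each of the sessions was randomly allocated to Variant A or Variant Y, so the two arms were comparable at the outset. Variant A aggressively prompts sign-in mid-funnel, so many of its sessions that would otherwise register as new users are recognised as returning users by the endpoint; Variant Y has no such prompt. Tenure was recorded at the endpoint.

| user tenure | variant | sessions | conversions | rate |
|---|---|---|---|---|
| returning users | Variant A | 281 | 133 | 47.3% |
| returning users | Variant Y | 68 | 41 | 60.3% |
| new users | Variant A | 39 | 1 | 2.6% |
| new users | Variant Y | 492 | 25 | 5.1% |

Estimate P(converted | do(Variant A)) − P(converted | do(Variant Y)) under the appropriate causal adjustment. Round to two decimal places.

Variant Y is higher inside every user tenure stratum but Variant A is higher in aggregate. Whether to stratify depends on how user tenure relates to the variant.
User tenure is recorded after the variant and is itself shifted by it — it sits on the causal path from variant to outcome. Conditioning on a mediator would strip out part of the effect we want; the pooled comparison gives the total causal effect.
The causal difference is the pooled difference: 0.419 − 0.118 = +0.301.

+0.30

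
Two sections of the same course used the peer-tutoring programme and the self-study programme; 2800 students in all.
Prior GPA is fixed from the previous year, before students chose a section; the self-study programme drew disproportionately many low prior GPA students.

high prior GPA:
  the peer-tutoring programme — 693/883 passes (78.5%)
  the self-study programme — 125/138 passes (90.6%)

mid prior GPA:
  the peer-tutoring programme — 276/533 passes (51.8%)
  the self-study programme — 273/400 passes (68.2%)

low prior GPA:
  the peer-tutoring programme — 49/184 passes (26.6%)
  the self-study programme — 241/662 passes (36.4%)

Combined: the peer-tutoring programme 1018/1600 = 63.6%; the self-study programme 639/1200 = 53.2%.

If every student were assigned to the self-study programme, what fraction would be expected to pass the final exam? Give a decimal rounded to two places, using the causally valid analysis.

0.67

Nothing the teaching method does changes prior GPA band; the imbalance is an allocation artefact. With prior GPA band also predicting the outcome, the pooled figure is confounded, and the within-stratum comparison is the causal one.
Standardising the self-study programme to the population prior GPA band mix: 0.365·125/138 + 0.333·273/400 + 0.302·241/662 = 0.668.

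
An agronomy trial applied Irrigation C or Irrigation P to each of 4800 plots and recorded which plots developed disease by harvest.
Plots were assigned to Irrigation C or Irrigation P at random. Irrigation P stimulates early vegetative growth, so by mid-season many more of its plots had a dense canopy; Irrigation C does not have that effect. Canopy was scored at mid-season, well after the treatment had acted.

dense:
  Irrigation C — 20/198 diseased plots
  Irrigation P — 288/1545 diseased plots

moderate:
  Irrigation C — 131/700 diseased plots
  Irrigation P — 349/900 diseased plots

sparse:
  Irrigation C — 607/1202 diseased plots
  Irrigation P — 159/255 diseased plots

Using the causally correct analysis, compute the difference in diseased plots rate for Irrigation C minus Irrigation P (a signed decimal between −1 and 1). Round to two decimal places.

Mid-season canopy is downstream of the irrigation. One should not condition on a consequence of treatment, so the overall rates are the right comparison.
The causal difference is the pooled difference: 0.361 − 0.295 = +0.066.

+0.07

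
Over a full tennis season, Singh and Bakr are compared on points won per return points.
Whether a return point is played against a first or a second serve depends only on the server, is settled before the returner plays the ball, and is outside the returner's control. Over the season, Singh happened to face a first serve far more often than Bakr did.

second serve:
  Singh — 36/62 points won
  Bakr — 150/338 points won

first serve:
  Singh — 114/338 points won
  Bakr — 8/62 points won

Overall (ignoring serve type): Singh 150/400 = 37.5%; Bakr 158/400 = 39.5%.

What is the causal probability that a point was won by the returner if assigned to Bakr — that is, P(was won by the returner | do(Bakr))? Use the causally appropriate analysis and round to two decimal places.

Serve type satisfies the back-door criterion: it is not a descendant of the player, and it blocks the spurious path from player to outcome. Adjusting for it (i.e., using the within-serve type rates) gives the causal effect.
Standardising Bakr to the population serve type mix: 0.500·150/338 + 0.500·8/62 = 0.286.

0.29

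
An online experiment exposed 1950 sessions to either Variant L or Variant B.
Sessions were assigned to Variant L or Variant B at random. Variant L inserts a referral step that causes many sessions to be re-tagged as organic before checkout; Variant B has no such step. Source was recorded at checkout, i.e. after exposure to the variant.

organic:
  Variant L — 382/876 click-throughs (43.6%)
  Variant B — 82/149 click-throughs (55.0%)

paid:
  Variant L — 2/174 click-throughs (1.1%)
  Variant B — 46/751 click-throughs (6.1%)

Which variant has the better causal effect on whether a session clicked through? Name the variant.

The stratified and pooled comparisons disagree (Variant B wins within each traffic source; Variant L wins overall), so the answer turns on the causal role of traffic source.
Traffic source here is a post-treatment variable shaped by the variant; conditioning on it would introduce bias rather than remove it. The overall comparison is the causal one.
Pooled: Variant L 36.6% vs Variant B 14.2%; Variant L is higher overall.

Variant L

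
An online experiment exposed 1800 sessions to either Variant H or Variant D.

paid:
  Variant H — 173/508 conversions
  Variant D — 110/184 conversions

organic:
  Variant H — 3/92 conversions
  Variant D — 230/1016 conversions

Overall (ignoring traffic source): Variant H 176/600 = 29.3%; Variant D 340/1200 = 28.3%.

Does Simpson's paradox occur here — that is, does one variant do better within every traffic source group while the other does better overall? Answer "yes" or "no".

Within each traffic source level (paid 34.1% vs 59.8%; organic 3.3% vs 22.6%), Variant D has the higher rate every time. Pooled: 29.3% vs 28.3% — Variant H has the higher rate overall. The two comparisons disagree.

yes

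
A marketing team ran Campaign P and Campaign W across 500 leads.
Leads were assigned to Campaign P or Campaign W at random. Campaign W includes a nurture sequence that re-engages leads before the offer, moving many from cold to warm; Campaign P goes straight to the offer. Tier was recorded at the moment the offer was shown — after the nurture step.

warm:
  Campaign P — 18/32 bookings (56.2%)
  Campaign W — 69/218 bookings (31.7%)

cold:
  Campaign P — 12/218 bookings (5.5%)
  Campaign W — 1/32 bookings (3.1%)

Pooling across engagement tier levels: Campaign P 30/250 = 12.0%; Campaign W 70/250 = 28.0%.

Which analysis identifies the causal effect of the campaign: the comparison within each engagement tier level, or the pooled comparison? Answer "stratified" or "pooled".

pooled

Engagement tier lies on the pathway campaign → engagement tier → outcome, so adjusting for it blocks the indirect effect. For the total causal effect of campaign, use the unadjusted pooled rates.
Pooled: Campaign P 12.0% vs Campaign W 28.0%; Campaign W is higher overall.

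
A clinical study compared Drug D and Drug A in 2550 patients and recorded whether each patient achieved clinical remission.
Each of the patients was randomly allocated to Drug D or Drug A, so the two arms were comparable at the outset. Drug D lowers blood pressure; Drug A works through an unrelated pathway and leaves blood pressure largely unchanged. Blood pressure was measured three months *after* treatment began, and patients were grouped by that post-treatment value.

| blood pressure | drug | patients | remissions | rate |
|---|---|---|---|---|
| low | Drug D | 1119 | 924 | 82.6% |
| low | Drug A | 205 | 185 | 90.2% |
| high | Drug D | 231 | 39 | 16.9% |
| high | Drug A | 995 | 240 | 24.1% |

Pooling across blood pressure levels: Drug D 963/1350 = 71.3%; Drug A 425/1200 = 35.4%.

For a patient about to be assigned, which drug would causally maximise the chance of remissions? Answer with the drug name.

Drug D

The blood pressure-specific comparison favours Drug A throughout, but the pooled figures favour Drug D. The question is whether to condition on blood pressure.
Blood pressure here is a post-treatment variable shaped by the drug; conditioning on it would introduce bias rather than remove it. The overall comparison is the causal one.
Pooled: Drug D 71.3% vs Drug A 35.4%; Drug D is higher overall.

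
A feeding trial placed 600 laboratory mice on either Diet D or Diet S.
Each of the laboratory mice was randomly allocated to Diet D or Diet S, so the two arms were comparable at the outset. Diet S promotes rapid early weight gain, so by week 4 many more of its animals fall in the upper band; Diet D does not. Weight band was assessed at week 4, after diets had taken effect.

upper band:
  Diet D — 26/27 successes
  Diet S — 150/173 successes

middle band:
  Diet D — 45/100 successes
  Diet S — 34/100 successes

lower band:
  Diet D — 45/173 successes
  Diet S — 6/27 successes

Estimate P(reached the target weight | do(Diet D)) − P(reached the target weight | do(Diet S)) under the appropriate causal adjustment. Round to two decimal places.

The week-4 weight band-specific comparison favours Diet D throughout, but the pooled figures favour Diet S. The question is whether to condition on week-4 weight band.
The distribution of week-4 weight band is itself part of what the diet does — it is an intermediate outcome. Holding it fixed would remove that part of the effect; the total effect is the pooled difference.
The causal difference is the pooled difference: 0.387 − 0.633 = -0.247.

-0.25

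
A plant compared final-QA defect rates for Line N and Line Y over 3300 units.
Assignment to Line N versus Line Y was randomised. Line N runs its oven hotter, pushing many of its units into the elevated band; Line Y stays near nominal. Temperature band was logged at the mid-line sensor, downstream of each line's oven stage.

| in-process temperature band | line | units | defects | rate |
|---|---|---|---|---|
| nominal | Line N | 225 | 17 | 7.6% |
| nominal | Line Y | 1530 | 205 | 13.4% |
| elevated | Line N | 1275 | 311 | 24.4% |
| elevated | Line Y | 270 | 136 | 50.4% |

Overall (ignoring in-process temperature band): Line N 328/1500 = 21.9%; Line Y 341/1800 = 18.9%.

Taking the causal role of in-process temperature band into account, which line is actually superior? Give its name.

Line Y

The distribution of in-process temperature band is itself part of what the line does — it is an intermediate outcome. Holding it fixed would remove that part of the effect; the total effect is the pooled difference.
Pooled: Line N 21.9% vs Line Y 18.9%; Line Y is lower overall.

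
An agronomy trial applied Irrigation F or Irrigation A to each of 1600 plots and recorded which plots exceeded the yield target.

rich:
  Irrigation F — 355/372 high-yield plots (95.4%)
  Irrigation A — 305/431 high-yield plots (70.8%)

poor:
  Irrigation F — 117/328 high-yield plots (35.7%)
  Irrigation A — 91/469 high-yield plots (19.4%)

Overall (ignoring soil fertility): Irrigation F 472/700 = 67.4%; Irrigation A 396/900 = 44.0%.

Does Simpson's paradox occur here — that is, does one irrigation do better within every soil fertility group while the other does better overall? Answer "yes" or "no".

Within each soil fertility level (rich 95.4% vs 70.8%; poor 35.7% vs 19.4%), Irrigation F has the higher rate every time. Pooled: 67.4% vs 44.0% — Irrigation F has the higher rate overall. They agree.

no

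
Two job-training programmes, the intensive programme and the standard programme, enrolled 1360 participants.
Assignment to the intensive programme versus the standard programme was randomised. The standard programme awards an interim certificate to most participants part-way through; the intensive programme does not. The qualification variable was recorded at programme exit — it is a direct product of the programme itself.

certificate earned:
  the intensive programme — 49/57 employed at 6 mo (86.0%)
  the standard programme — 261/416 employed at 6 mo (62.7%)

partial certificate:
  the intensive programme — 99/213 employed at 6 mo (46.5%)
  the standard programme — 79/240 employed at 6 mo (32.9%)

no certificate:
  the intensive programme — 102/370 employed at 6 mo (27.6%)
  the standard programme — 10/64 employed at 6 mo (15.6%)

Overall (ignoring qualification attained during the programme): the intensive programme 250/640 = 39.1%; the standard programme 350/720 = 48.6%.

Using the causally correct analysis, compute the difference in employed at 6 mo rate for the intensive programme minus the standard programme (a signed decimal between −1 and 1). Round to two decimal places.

-0.10

Because the programme influences qualification attained during the programme, qualification attained during the programme is a post-treatment mediator, not a confounder. Stratifying on it would bias the estimate; the causal effect is the crude pooled difference.
The causal difference is the pooled difference: 0.391 − 0.486 = -0.095.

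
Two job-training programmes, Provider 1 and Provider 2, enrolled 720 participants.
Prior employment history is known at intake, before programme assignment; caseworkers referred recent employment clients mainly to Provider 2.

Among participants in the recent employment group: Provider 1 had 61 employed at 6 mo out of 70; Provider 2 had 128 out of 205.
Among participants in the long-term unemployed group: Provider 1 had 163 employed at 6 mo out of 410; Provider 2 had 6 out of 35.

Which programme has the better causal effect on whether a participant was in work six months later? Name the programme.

Nothing the programme does changes prior employment history; the imbalance is an allocation artefact. With prior employment history also predicting the outcome, the pooled figure is confounded, and the within-stratum comparison is the causal one.
Within each level — recent employment: 87.1% vs 62.4%; long-term unemployed: 39.8% vs 17.1% — Provider 1 is higher every time.

Provider 1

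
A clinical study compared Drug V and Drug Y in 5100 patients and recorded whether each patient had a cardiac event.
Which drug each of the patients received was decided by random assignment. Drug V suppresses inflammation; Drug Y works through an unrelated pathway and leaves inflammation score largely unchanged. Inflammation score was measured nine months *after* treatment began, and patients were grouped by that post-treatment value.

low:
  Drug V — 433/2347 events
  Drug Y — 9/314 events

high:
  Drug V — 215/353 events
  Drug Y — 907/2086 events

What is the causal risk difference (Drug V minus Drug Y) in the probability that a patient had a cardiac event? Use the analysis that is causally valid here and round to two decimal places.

Because the drug influences inflammation score, inflammation score is a post-treatment mediator, not a confounder. Stratifying on it would bias the estimate; the causal effect is the crude pooled difference.
The causal difference is the pooled difference: 0.240 − 0.382 = -0.142.

-0.14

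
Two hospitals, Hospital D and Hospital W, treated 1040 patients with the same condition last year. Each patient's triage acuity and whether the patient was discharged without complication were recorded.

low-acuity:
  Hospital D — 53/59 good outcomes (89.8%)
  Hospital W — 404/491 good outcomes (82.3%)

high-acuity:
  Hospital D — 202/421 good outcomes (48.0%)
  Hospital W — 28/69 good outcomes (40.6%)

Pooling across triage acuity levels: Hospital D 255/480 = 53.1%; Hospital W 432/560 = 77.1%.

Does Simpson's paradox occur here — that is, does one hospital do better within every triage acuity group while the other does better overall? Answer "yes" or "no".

Within each triage acuity level (low-acuity 89.8% vs 82.3%; high-acuity 48.0% vs 40.6%), Hospital D has the higher rate every time. Pooled: 53.1% vs 77.1% — Hospital W has the higher rate overall. The two comparisons disagree.

yes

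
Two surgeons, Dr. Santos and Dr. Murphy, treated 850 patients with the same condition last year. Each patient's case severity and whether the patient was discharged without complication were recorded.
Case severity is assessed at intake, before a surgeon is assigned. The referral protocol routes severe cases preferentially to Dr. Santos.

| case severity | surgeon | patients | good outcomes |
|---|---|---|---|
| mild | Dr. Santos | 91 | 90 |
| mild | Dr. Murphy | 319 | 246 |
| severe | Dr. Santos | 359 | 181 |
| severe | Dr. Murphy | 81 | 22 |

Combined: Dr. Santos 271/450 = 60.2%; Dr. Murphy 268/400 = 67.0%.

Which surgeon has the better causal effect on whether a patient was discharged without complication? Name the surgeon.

Dr. Santos

Here case severity is a common cause — it drives both which surgeon a case falls under and the outcome. The crude comparison mixes populations; the stratum-specific rates are the causally relevant ones.
Within each level — mild: 98.9% vs 77.1%; severe: 50.4% vs 27.2% — Dr. Santos is higher every time.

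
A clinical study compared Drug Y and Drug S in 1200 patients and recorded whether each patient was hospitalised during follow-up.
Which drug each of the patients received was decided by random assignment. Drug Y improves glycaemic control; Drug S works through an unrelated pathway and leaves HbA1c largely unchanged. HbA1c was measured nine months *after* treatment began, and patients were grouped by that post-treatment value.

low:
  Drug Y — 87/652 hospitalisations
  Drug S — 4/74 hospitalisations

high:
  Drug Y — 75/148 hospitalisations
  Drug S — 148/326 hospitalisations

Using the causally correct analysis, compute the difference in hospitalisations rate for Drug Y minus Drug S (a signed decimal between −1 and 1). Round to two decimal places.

Within every HbA1c level Drug S has the lower rate, yet pooled Drug Y does — Simpson's reversal.
Because the drug influences HbA1c, HbA1c is a post-treatment mediator, not a confounder. Stratifying on it would bias the estimate; the causal effect is the crude pooled difference.
The causal difference is the pooled difference: 0.203 − 0.380 = -0.177.

-0.18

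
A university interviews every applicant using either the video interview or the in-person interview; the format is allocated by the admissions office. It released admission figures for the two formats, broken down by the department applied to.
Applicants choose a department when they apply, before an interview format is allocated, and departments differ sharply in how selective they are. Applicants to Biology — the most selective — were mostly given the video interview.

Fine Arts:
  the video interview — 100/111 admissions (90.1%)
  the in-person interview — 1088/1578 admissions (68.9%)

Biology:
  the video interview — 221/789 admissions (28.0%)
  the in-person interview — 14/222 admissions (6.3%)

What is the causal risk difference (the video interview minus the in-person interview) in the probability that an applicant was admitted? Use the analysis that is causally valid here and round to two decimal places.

The stratified and pooled comparisons disagree (the video interview wins within each department; the in-person interview wins overall), so the answer turns on the causal role of department.
Here department is a common cause — it drives both which interview format a case falls under and the outcome. The crude comparison mixes populations; the stratum-specific rates are the causally relevant ones.
Adjusting over the population distribution of department: 0.626·(0.901−0.689) + 0.374·(0.280−0.063) = +0.214.

+0.21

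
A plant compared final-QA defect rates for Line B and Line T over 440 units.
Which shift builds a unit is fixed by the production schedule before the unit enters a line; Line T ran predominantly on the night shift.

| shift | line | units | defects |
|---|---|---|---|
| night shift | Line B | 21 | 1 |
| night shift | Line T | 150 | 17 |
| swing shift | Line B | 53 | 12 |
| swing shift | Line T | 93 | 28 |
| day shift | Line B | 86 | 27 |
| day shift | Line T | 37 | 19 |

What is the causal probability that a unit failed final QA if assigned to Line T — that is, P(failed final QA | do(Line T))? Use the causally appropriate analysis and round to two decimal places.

0.29

Nothing the line does changes shift; the imbalance is an allocation artefact. With shift also predicting the outcome, the pooled figure is confounded, and the within-stratum comparison is the causal one.
Standardising Line T to the population shift mix: 0.389·17/150 + 0.332·28/93 + 0.280·19/37 = 0.287.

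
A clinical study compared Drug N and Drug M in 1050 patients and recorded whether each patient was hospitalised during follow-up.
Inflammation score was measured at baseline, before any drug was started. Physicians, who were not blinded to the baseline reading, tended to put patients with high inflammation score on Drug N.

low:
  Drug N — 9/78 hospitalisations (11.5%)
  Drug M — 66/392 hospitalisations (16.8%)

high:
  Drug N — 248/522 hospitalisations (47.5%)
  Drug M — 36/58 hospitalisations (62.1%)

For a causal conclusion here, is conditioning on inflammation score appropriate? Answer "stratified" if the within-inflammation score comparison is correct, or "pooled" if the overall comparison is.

stratified

Within every inflammation score level Drug N has the lower rate, yet pooled Drug M does — Simpson's reversal.
Here inflammation score is a common cause — it drives both which drug a case falls under and the outcome. The crude comparison mixes populations; the stratum-specific rates are the causally relevant ones.
Within each level — low: 11.5% vs 16.8%; high: 47.5% vs 62.1% — Drug N is lower every time.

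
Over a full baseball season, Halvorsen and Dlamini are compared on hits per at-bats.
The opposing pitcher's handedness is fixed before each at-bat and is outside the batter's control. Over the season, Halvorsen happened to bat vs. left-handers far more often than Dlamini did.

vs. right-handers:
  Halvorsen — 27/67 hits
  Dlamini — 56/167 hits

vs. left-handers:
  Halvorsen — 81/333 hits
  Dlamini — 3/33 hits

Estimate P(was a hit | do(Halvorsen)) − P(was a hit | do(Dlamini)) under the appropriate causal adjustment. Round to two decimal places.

+0.12

Since pitcher handedness is a pre-existing factor (not a product of the player) and it affects the outcome on its own, it is a confounder. The stratified rates, not the pooled rate, identify the causal effect.
Adjusting over the population distribution of pitcher handedness: 0.390·(0.403−0.335) + 0.610·(0.243−0.091) = +0.119.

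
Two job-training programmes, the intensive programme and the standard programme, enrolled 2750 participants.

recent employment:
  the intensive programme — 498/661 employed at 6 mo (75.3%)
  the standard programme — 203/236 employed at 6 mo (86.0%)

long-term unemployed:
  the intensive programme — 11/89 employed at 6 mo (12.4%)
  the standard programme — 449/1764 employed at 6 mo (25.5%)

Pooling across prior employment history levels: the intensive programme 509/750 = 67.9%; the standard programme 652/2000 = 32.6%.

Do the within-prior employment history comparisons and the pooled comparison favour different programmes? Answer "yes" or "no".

yes

Within each prior employment history level (recent employment 75.3% vs 86.0%; long-term unemployed 12.4% vs 25.5%), the standard programme has the higher rate every time. Pooled: 67.9% vs 32.6% — the intensive programme has the higher rate overall. The two comparisons disagree.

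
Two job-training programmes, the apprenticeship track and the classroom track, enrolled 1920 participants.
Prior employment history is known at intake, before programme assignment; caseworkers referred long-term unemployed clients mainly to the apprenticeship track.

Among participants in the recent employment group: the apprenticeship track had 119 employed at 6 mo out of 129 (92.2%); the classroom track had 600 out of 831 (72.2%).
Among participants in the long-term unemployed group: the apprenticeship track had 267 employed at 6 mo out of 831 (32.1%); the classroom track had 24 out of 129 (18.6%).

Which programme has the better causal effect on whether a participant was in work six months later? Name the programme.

Prior employment history differs across programmes for reasons unrelated to any effect of the programme itself, and it separately predicts the outcome — a classic confounder. We must compare within prior employment history levels.
Within each level — recent employment: 92.2% vs 72.2%; long-term unemployed: 32.1% vs 18.6% — the apprenticeship track is higher every time.

the apprenticeship track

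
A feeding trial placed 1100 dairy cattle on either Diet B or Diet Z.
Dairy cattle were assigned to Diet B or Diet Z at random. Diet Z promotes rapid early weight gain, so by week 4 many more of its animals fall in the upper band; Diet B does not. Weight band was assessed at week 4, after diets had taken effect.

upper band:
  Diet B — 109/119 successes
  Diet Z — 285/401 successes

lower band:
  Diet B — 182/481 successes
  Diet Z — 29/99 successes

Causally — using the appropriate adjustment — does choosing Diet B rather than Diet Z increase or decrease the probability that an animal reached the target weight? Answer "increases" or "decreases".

The distribution of week-4 weight band is itself part of what the diet does — it is an intermediate outcome. Holding it fixed would remove that part of the effect; the total effect is the pooled difference.
Pooled: Diet B 48.5% vs Diet Z 62.8%; Diet Z is higher overall.

decreases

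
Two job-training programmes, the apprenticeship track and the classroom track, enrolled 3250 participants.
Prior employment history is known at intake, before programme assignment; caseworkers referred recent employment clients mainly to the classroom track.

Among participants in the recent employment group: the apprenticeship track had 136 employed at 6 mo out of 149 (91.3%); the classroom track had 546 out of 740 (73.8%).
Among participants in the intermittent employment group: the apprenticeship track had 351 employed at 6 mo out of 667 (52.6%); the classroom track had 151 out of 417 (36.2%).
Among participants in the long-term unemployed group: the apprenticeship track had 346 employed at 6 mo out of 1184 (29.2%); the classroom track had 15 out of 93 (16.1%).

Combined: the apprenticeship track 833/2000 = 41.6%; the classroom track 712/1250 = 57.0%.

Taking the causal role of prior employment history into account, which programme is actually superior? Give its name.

Prior employment history differs across programmes for reasons unrelated to any effect of the programme itself, and it separately predicts the outcome — a classic confounder. We must compare within prior employment history levels.
Within each level — recent employment: 91.3% vs 73.8%; intermittent employment: 52.6% vs 36.2%; long-term unemployed: 29.2% vs 16.1% — the apprenticeship track is higher every time.

the apprenticeship track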